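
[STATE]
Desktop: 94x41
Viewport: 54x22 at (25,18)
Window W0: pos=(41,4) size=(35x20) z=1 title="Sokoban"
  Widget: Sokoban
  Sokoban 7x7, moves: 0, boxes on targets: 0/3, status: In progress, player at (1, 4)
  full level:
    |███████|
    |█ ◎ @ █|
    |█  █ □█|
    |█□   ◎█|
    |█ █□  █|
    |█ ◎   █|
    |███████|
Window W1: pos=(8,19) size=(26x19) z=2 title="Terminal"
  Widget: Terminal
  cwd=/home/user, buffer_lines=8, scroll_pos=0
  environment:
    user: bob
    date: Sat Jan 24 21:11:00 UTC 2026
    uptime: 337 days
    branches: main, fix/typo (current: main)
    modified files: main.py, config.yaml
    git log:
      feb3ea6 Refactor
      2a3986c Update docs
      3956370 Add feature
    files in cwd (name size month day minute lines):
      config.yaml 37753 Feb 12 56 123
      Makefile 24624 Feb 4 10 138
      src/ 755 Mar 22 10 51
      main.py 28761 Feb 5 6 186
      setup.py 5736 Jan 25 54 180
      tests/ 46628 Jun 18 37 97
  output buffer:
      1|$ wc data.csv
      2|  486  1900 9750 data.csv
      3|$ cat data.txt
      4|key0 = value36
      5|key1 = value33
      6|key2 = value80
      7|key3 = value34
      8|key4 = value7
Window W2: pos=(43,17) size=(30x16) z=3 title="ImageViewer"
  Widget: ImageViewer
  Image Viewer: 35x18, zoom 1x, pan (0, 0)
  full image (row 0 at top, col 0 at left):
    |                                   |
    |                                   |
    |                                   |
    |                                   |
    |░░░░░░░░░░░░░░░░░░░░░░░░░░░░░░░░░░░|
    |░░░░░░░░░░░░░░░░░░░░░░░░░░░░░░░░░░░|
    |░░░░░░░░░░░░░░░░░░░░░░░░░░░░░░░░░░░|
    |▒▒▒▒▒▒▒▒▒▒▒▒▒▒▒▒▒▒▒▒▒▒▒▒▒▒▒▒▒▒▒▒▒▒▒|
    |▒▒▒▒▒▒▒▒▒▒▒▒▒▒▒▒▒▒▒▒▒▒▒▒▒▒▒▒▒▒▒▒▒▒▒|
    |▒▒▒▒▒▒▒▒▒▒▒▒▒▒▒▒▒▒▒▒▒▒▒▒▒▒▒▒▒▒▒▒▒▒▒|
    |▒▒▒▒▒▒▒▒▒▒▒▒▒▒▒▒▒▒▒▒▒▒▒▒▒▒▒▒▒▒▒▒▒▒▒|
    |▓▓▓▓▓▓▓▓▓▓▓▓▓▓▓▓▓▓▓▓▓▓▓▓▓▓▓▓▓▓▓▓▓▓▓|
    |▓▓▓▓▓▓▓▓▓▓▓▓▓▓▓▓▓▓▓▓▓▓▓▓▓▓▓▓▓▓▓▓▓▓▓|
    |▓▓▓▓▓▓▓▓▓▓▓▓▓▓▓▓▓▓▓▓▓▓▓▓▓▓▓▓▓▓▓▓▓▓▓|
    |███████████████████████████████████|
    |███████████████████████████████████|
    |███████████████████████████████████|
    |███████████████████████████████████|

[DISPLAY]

                ┃ ┃ ImageViewer                ┃  ┃   
━━━━━━━━┓       ┃ ┠────────────────────────────┨  ┃   
        ┃       ┃ ┃                            ┃  ┃   
────────┨       ┃ ┃                            ┃  ┃   
        ┃       ┃ ┃                            ┃  ┃   
 data.cs┃       ┗━┃                            ┃━━┛   
        ┃         ┃░░░░░░░░░░░░░░░░░░░░░░░░░░░░┃      
        ┃         ┃░░░░░░░░░░░░░░░░░░░░░░░░░░░░┃      
        ┃         ┃░░░░░░░░░░░░░░░░░░░░░░░░░░░░┃      
        ┃         ┃▒▒▒▒▒▒▒▒▒▒▒▒▒▒▒▒▒▒▒▒▒▒▒▒▒▒▒▒┃      
        ┃         ┃▒▒▒▒▒▒▒▒▒▒▒▒▒▒▒▒▒▒▒▒▒▒▒▒▒▒▒▒┃      
        ┃         ┃▒▒▒▒▒▒▒▒▒▒▒▒▒▒▒▒▒▒▒▒▒▒▒▒▒▒▒▒┃      
        ┃         ┃▒▒▒▒▒▒▒▒▒▒▒▒▒▒▒▒▒▒▒▒▒▒▒▒▒▒▒▒┃      
        ┃         ┃▓▓▓▓▓▓▓▓▓▓▓▓▓▓▓▓▓▓▓▓▓▓▓▓▓▓▓▓┃      
        ┃         ┗━━━━━━━━━━━━━━━━━━━━━━━━━━━━┛      
        ┃                                             
        ┃                                             
        ┃                                             
        ┃                                             
━━━━━━━━┛                                             
                                                      
                                                      


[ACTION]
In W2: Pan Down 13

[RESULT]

                ┃ ┃ ImageViewer                ┃  ┃   
━━━━━━━━┓       ┃ ┠────────────────────────────┨  ┃   
        ┃       ┃ ┃▓▓▓▓▓▓▓▓▓▓▓▓▓▓▓▓▓▓▓▓▓▓▓▓▓▓▓▓┃  ┃   
────────┨       ┃ ┃████████████████████████████┃  ┃   
        ┃       ┃ ┃████████████████████████████┃  ┃   
 data.cs┃       ┗━┃████████████████████████████┃━━┛   
        ┃         ┃████████████████████████████┃      
        ┃         ┃                            ┃      
        ┃         ┃                            ┃      
        ┃         ┃                            ┃      
        ┃         ┃                            ┃      
        ┃         ┃                            ┃      
        ┃         ┃                            ┃      
        ┃         ┃                            ┃      
        ┃         ┗━━━━━━━━━━━━━━━━━━━━━━━━━━━━┛      
        ┃                                             
        ┃                                             
        ┃                                             
        ┃                                             
━━━━━━━━┛                                             
                                                      
                                                      


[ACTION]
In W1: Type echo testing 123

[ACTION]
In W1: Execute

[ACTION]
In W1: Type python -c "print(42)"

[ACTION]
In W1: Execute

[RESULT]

                ┃ ┃ ImageViewer                ┃  ┃   
━━━━━━━━┓       ┃ ┠────────────────────────────┨  ┃   
        ┃       ┃ ┃▓▓▓▓▓▓▓▓▓▓▓▓▓▓▓▓▓▓▓▓▓▓▓▓▓▓▓▓┃  ┃   
────────┨       ┃ ┃████████████████████████████┃  ┃   
        ┃       ┃ ┃████████████████████████████┃  ┃   
 data.cs┃       ┗━┃████████████████████████████┃━━┛   
        ┃         ┃████████████████████████████┃      
        ┃         ┃                            ┃      
        ┃         ┃                            ┃      
        ┃         ┃                            ┃      
        ┃         ┃                            ┃      
        ┃         ┃                            ┃      
23      ┃         ┃                            ┃      
        ┃         ┃                            ┃      
nt(42)" ┃         ┗━━━━━━━━━━━━━━━━━━━━━━━━━━━━┛      
        ┃                                             
        ┃                                             
        ┃                                             
        ┃                                             
━━━━━━━━┛                                             
                                                      
                                                      


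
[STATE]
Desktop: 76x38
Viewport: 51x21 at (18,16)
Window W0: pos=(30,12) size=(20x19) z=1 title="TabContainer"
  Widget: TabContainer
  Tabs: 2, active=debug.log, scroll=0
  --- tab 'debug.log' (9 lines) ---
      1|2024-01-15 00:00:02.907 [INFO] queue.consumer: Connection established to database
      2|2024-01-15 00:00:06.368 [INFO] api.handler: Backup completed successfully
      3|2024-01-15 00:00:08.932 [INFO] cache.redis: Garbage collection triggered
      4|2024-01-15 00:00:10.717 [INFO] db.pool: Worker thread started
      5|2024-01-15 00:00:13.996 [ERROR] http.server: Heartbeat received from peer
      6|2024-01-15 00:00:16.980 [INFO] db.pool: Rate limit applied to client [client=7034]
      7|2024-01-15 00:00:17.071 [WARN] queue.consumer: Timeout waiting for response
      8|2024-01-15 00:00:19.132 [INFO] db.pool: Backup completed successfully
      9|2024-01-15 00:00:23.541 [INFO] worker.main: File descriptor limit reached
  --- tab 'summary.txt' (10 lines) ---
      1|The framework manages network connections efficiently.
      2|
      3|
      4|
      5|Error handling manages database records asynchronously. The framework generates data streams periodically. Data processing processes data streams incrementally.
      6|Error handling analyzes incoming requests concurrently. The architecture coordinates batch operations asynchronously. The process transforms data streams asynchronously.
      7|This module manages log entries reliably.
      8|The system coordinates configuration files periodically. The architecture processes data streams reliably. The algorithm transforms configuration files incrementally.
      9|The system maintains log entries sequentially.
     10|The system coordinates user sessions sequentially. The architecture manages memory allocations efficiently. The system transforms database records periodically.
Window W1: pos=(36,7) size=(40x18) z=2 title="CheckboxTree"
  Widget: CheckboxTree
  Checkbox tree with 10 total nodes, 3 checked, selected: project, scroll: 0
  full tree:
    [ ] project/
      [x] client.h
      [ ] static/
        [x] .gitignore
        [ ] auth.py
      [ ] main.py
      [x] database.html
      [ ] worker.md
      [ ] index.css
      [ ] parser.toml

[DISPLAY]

            ┃─────┃   [x] database.html            
            ┃2024-┃   [ ] worker.md                
            ┃2024-┃   [ ] index.css                
            ┃2024-┃   [ ] parser.toml              
            ┃2024-┃                                
            ┃2024-┃                                
            ┃2024-┃                                
            ┃2024-┃                                
            ┃2024-┗━━━━━━━━━━━━━━━━━━━━━━━━━━━━━━━━
            ┃2024-01-15 00:00:2┃                   
            ┃                  ┃                   
            ┃                  ┃                   
            ┃                  ┃                   
            ┃                  ┃                   
            ┗━━━━━━━━━━━━━━━━━━┛                   
                                                   
                                                   
                                                   
                                                   
                                                   
                                                   


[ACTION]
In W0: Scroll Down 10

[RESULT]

            ┃─────┃   [x] database.html            
            ┃2024-┃   [ ] worker.md                
            ┃     ┃   [ ] index.css                
            ┃     ┃   [ ] parser.toml              
            ┃     ┃                                
            ┃     ┃                                
            ┃     ┃                                
            ┃     ┃                                
            ┃     ┗━━━━━━━━━━━━━━━━━━━━━━━━━━━━━━━━
            ┃                  ┃                   
            ┃                  ┃                   
            ┃                  ┃                   
            ┃                  ┃                   
            ┃                  ┃                   
            ┗━━━━━━━━━━━━━━━━━━┛                   
                                                   
                                                   
                                                   
                                                   
                                                   
                                                   


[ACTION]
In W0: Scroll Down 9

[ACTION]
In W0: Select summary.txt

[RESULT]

            ┃─────┃   [x] database.html            
            ┃The f┃   [ ] worker.md                
            ┃     ┃   [ ] index.css                
            ┃     ┃   [ ] parser.toml              
            ┃     ┃                                
            ┃Error┃                                
            ┃Error┃                                
            ┃This ┃                                
            ┃The s┗━━━━━━━━━━━━━━━━━━━━━━━━━━━━━━━━
            ┃The system maintai┃                   
            ┃The system coordin┃                   
            ┃                  ┃                   
            ┃                  ┃                   
            ┃                  ┃                   
            ┗━━━━━━━━━━━━━━━━━━┛                   
                                                   
                                                   
                                                   
                                                   
                                                   
                                                   


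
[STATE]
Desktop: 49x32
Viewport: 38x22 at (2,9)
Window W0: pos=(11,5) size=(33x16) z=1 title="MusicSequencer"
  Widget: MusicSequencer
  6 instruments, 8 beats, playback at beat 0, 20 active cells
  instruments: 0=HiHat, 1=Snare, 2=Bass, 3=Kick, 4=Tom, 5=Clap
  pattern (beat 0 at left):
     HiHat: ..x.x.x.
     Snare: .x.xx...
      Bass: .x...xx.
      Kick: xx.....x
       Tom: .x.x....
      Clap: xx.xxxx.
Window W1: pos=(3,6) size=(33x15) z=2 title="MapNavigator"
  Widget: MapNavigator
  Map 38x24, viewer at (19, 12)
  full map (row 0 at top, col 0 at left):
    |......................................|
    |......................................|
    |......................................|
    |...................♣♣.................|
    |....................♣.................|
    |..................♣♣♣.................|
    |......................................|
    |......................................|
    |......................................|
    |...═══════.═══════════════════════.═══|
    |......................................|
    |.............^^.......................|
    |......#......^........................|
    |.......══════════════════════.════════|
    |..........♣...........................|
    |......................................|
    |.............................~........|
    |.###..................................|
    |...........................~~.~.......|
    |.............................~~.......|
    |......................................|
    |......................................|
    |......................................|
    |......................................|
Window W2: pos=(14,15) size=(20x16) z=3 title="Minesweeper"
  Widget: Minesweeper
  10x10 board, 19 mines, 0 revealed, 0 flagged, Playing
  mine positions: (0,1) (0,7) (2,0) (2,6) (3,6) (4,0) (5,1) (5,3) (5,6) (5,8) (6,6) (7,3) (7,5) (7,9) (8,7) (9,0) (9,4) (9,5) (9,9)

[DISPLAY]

 ┃...............................┃    
 ┃...............................┃    
 ┃══════.═══════════════════════.┃    
 ┃...............................┃    
 ┃.........^^....................┃    
 ┃..#......^.....@...............┃    
 ┃...═══════┏━━━━━━━━━━━━━━━━━━┓═┃    
 ┃......♣...┃ Minesweeper      ┃.┃    
 ┃..........┠──────────────────┨.┃    
 ┃..........┃■■■■■■■■■■        ┃.┃    
 ┃..........┃■■■■■■■■■■        ┃.┃    
 ┗━━━━━━━━━━┃■■■■■■■■■■        ┃━┛━━━━
            ┃■■■■■■■■■■        ┃      
            ┃■■■■■■■■■■        ┃      
            ┃■■■■■■■■■■        ┃      
            ┃■■■■■■■■■■        ┃      
            ┃■■■■■■■■■■        ┃      
            ┃■■■■■■■■■■        ┃      
            ┃■■■■■■■■■■        ┃      
            ┃                  ┃      
            ┃                  ┃      
            ┗━━━━━━━━━━━━━━━━━━┛      


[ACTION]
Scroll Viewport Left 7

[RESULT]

   ┃...............................┃  
   ┃...............................┃  
   ┃══════.═══════════════════════.┃  
   ┃...............................┃  
   ┃.........^^....................┃  
   ┃..#......^.....@...............┃  
   ┃...═══════┏━━━━━━━━━━━━━━━━━━┓═┃  
   ┃......♣...┃ Minesweeper      ┃.┃  
   ┃..........┠──────────────────┨.┃  
   ┃..........┃■■■■■■■■■■        ┃.┃  
   ┃..........┃■■■■■■■■■■        ┃.┃  
   ┗━━━━━━━━━━┃■■■■■■■■■■        ┃━┛━━
              ┃■■■■■■■■■■        ┃    
              ┃■■■■■■■■■■        ┃    
              ┃■■■■■■■■■■        ┃    
              ┃■■■■■■■■■■        ┃    
              ┃■■■■■■■■■■        ┃    
              ┃■■■■■■■■■■        ┃    
              ┃■■■■■■■■■■        ┃    
              ┃                  ┃    
              ┃                  ┃    
              ┗━━━━━━━━━━━━━━━━━━┛    


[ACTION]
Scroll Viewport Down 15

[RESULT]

   ┃...............................┃  
   ┃══════.═══════════════════════.┃  
   ┃...............................┃  
   ┃.........^^....................┃  
   ┃..#......^.....@...............┃  
   ┃...═══════┏━━━━━━━━━━━━━━━━━━┓═┃  
   ┃......♣...┃ Minesweeper      ┃.┃  
   ┃..........┠──────────────────┨.┃  
   ┃..........┃■■■■■■■■■■        ┃.┃  
   ┃..........┃■■■■■■■■■■        ┃.┃  
   ┗━━━━━━━━━━┃■■■■■■■■■■        ┃━┛━━
              ┃■■■■■■■■■■        ┃    
              ┃■■■■■■■■■■        ┃    
              ┃■■■■■■■■■■        ┃    
              ┃■■■■■■■■■■        ┃    
              ┃■■■■■■■■■■        ┃    
              ┃■■■■■■■■■■        ┃    
              ┃■■■■■■■■■■        ┃    
              ┃                  ┃    
              ┃                  ┃    
              ┗━━━━━━━━━━━━━━━━━━┛    
                                      


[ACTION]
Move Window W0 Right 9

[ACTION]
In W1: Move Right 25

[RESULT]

   ┃................               ┃  
   ┃════════════.═══               ┃  
   ┃................               ┃  
   ┃................               ┃  
   ┃...............@               ┃  
   ┃═══════.══┏━━━━━━━━━━━━━━━━━━┓ ┃  
   ┃..........┃ Minesweeper      ┃ ┃  
   ┃..........┠──────────────────┨ ┃  
   ┃.......~..┃■■■■■■■■■■        ┃ ┃  
   ┃..........┃■■■■■■■■■■        ┃ ┃  
   ┗━━━━━━━━━━┃■■■■■■■■■■        ┃━┛━━
              ┃■■■■■■■■■■        ┃    
              ┃■■■■■■■■■■        ┃    
              ┃■■■■■■■■■■        ┃    
              ┃■■■■■■■■■■        ┃    
              ┃■■■■■■■■■■        ┃    
              ┃■■■■■■■■■■        ┃    
              ┃■■■■■■■■■■        ┃    
              ┃                  ┃    
              ┃                  ┃    
              ┗━━━━━━━━━━━━━━━━━━┛    
                                      


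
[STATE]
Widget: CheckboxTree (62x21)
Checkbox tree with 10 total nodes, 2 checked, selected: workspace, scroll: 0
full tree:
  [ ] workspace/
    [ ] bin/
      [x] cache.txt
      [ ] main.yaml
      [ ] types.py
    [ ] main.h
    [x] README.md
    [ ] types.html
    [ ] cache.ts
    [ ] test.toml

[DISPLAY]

>[-] workspace/                                               
   [-] bin/                                                   
     [x] cache.txt                                            
     [ ] main.yaml                                            
     [ ] types.py                                             
   [ ] main.h                                                 
   [x] README.md                                              
   [ ] types.html                                             
   [ ] cache.ts                                               
   [ ] test.toml                                              
                                                              
                                                              
                                                              
                                                              
                                                              
                                                              
                                                              
                                                              
                                                              
                                                              
                                                              


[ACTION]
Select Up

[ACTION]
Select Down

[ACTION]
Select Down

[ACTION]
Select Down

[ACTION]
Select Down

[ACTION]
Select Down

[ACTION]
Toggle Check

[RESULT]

 [-] workspace/                                               
   [-] bin/                                                   
     [x] cache.txt                                            
     [ ] main.yaml                                            
     [ ] types.py                                             
>  [x] main.h                                                 
   [x] README.md                                              
   [ ] types.html                                             
   [ ] cache.ts                                               
   [ ] test.toml                                              
                                                              
                                                              
                                                              
                                                              
                                                              
                                                              
                                                              
                                                              
                                                              
                                                              
                                                              


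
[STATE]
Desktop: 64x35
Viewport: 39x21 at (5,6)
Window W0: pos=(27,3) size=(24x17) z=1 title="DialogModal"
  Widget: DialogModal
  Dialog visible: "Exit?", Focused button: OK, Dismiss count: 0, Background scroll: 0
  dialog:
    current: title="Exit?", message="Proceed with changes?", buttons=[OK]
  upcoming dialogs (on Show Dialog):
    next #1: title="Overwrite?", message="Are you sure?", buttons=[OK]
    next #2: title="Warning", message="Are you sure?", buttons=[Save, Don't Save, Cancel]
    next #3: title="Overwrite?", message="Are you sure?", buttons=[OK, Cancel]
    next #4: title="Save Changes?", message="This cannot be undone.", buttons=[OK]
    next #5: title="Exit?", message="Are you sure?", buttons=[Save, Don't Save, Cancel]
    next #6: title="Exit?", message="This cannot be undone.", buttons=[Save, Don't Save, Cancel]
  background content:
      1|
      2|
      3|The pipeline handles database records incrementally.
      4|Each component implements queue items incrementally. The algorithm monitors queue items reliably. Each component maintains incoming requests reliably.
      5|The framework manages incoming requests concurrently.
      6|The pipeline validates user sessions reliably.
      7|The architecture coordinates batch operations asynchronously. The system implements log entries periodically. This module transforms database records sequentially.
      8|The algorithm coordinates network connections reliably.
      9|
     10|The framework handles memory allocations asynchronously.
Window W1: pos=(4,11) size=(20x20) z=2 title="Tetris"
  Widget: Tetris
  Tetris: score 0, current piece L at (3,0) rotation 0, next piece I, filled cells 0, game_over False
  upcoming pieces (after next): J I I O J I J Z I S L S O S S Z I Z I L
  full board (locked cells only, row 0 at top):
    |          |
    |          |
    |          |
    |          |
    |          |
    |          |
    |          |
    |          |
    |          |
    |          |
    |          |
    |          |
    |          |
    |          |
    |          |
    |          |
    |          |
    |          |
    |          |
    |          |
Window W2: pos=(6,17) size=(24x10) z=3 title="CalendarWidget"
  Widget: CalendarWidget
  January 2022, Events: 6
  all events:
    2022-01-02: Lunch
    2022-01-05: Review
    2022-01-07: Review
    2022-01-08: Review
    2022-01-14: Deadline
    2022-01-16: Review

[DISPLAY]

                      ┃                
                      ┃                
                      ┃The pipeline han
                      ┃Each component i
                      ┃Th┌─────────────
━━━━━━━━━━━━━━━━━━┓   ┃Th│     Exit?   
 Tetris           ┃   ┃Th│Proceed with 
──────────────────┨   ┃Th│      [OK]   
                  ┃   ┃  └─────────────
                  ┃   ┃The framework ha
                  ┃   ┃                
 ┏━━━━━━━━━━━━━━━━━━━━━━┓              
 ┃ CalendarWidget       ┃              
 ┠──────────────────────┨━━━━━━━━━━━━━━
 ┃     January 2022     ┃              
 ┃Mo Tu We Th Fr Sa Su  ┃              
 ┃                1  2* ┃              
 ┃ 3  4  5*  6  7*  8*  ┃              
 ┃10 11 12 13 14* 15 16*┃              
 ┃17 18 19 20 21 22 23  ┃              
 ┗━━━━━━━━━━━━━━━━━━━━━━┛              


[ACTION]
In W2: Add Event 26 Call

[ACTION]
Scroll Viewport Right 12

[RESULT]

          ┃                      ┃     
          ┃                      ┃     
          ┃The pipeline handles d┃     
          ┃Each component impleme┃     
          ┃Th┌────────────────┐s ┃     
━━━━━━┓   ┃Th│     Exit?      │es┃     
      ┃   ┃Th│Proceed with cha│rd┃     
──────┨   ┃Th│      [OK]      │na┃     
      ┃   ┃  └────────────────┘  ┃     
      ┃   ┃The framework handles ┃     
      ┃   ┃                      ┃     
━━━━━━━━━━━━┓                    ┃     
idget       ┃                    ┃     
────────────┨━━━━━━━━━━━━━━━━━━━━┛     
ry 2022     ┃                          
h Fr Sa Su  ┃                          
      1  2* ┃                          
 6  7*  8*  ┃                          
3 14* 15 16*┃                          
0 21 22 23  ┃                          
━━━━━━━━━━━━┛                          


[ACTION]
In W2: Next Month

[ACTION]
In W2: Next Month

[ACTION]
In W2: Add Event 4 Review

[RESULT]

          ┃                      ┃     
          ┃                      ┃     
          ┃The pipeline handles d┃     
          ┃Each component impleme┃     
          ┃Th┌────────────────┐s ┃     
━━━━━━┓   ┃Th│     Exit?      │es┃     
      ┃   ┃Th│Proceed with cha│rd┃     
──────┨   ┃Th│      [OK]      │na┃     
      ┃   ┃  └────────────────┘  ┃     
      ┃   ┃The framework handles ┃     
      ┃   ┃                      ┃     
━━━━━━━━━━━━┓                    ┃     
idget       ┃                    ┃     
────────────┨━━━━━━━━━━━━━━━━━━━━┛     
h 2022      ┃                          
h Fr Sa Su  ┃                          
3  4*  5  6 ┃                          
0 11 12 13  ┃                          
7 18 19 20  ┃                          
4 25 26 27  ┃                          
━━━━━━━━━━━━┛                          


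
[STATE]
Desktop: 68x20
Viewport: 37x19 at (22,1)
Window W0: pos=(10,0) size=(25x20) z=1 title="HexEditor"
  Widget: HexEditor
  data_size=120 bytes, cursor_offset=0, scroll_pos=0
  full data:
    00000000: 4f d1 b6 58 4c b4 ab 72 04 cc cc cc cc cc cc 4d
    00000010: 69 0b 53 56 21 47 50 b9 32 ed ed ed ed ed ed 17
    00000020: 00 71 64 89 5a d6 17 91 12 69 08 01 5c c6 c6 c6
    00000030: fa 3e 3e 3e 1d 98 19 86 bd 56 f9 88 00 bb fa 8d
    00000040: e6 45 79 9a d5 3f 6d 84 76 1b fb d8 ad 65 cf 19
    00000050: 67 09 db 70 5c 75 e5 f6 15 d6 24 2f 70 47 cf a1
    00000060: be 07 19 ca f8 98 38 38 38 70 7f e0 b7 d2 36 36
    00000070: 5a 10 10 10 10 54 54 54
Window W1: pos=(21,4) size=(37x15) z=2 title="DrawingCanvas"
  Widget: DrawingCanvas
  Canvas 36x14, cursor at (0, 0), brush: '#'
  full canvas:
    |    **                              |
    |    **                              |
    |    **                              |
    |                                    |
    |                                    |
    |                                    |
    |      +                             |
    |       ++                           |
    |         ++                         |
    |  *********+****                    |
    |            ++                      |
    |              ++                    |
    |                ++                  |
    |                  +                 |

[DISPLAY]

            ┃                        
────────────┨                        
F d1 b6 58 4┃                        
━━━━━━━━━━━━━━━━━━━━━━━━━━━━━━━━━━━┓ 
 DrawingCanvas                     ┃ 
───────────────────────────────────┨ 
+   **                             ┃ 
    **                             ┃ 
    **                             ┃ 
                                   ┃ 
                                   ┃ 
                                   ┃ 
      +                            ┃ 
       ++                          ┃ 
         ++                        ┃ 
  *********+****                   ┃ 
            ++                     ┃ 
━━━━━━━━━━━━━━━━━━━━━━━━━━━━━━━━━━━┛ 
━━━━━━━━━━━━┛                        


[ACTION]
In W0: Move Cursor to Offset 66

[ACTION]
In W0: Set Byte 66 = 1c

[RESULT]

            ┃                        
────────────┨                        
f d1 b6 58 4┃                        
━━━━━━━━━━━━━━━━━━━━━━━━━━━━━━━━━━━┓ 
 DrawingCanvas                     ┃ 
───────────────────────────────────┨ 
+   **                             ┃ 
    **                             ┃ 
    **                             ┃ 
                                   ┃ 
                                   ┃ 
                                   ┃ 
      +                            ┃ 
       ++                          ┃ 
         ++                        ┃ 
  *********+****                   ┃ 
            ++                     ┃ 
━━━━━━━━━━━━━━━━━━━━━━━━━━━━━━━━━━━┛ 
━━━━━━━━━━━━┛                        


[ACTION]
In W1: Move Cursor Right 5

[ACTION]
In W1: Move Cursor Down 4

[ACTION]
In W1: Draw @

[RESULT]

            ┃                        
────────────┨                        
f d1 b6 58 4┃                        
━━━━━━━━━━━━━━━━━━━━━━━━━━━━━━━━━━━┓ 
 DrawingCanvas                     ┃ 
───────────────────────────────────┨ 
    **                             ┃ 
    **                             ┃ 
    **                             ┃ 
                                   ┃ 
     @                             ┃ 
                                   ┃ 
      +                            ┃ 
       ++                          ┃ 
         ++                        ┃ 
  *********+****                   ┃ 
            ++                     ┃ 
━━━━━━━━━━━━━━━━━━━━━━━━━━━━━━━━━━━┛ 
━━━━━━━━━━━━┛                        


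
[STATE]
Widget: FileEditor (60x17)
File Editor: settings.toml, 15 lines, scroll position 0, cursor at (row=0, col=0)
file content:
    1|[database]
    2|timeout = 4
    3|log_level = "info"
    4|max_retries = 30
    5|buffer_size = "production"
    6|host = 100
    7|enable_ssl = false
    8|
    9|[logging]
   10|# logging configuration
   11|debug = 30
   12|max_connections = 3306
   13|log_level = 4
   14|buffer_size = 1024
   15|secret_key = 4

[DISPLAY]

█database]                                                 ▲
timeout = 4                                                █
log_level = "info"                                         ░
max_retries = 30                                           ░
buffer_size = "production"                                 ░
host = 100                                                 ░
enable_ssl = false                                         ░
                                                           ░
[logging]                                                  ░
# logging configuration                                    ░
debug = 30                                                 ░
max_connections = 3306                                     ░
log_level = 4                                              ░
buffer_size = 1024                                         ░
secret_key = 4                                             ░
                                                           ░
                                                           ▼


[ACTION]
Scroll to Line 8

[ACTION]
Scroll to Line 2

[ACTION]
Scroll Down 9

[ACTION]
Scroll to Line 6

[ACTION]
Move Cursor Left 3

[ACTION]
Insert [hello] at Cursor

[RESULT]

hello█database]                                            ▲
timeout = 4                                                █
log_level = "info"                                         ░
max_retries = 30                                           ░
buffer_size = "production"                                 ░
host = 100                                                 ░
enable_ssl = false                                         ░
                                                           ░
[logging]                                                  ░
# logging configuration                                    ░
debug = 30                                                 ░
max_connections = 3306                                     ░
log_level = 4                                              ░
buffer_size = 1024                                         ░
secret_key = 4                                             ░
                                                           ░
                                                           ▼


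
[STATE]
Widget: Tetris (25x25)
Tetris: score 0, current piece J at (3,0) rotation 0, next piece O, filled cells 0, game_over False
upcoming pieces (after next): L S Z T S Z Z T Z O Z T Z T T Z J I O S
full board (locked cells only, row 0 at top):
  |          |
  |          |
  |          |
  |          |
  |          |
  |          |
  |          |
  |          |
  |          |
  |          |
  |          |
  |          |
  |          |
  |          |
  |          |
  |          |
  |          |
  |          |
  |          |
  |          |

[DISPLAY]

   █      │Next:         
   ███    │▓▓            
          │▓▓            
          │              
          │              
          │              
          │Score:        
          │0             
          │              
          │              
          │              
          │              
          │              
          │              
          │              
          │              
          │              
          │              
          │              
          │              
          │              
          │              
          │              
          │              
          │              


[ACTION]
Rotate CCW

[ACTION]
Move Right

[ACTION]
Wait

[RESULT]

          │Next:         
     █    │▓▓            
     █    │▓▓            
    ██    │              
          │              
          │              
          │Score:        
          │0             
          │              
          │              
          │              
          │              
          │              
          │              
          │              
          │              
          │              
          │              
          │              
          │              
          │              
          │              
          │              
          │              
          │              
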